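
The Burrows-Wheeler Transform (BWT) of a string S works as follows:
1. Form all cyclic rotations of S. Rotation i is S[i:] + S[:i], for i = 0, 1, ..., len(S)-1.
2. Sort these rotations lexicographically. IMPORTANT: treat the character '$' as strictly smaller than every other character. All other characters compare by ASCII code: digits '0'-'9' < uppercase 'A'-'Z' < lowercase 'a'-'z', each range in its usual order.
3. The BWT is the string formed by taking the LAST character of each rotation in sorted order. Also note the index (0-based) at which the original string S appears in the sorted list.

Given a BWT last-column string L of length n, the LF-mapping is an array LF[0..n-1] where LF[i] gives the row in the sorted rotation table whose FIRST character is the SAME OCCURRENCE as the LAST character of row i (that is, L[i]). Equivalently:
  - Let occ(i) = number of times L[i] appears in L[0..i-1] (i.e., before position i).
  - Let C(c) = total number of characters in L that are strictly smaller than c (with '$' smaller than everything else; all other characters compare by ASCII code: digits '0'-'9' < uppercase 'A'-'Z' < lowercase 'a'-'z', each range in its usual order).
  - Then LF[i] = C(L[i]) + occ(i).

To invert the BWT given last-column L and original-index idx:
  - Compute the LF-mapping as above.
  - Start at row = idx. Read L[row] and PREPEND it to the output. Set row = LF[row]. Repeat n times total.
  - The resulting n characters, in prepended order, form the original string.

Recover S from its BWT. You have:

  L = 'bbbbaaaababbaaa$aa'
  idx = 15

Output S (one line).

Answer: babaabaaabaaababb$

Derivation:
LF mapping: 11 12 13 14 1 2 3 4 15 5 16 17 6 7 8 0 9 10
Walk LF starting at row 15, prepending L[row]:
  step 1: row=15, L[15]='$', prepend. Next row=LF[15]=0
  step 2: row=0, L[0]='b', prepend. Next row=LF[0]=11
  step 3: row=11, L[11]='b', prepend. Next row=LF[11]=17
  step 4: row=17, L[17]='a', prepend. Next row=LF[17]=10
  step 5: row=10, L[10]='b', prepend. Next row=LF[10]=16
  step 6: row=16, L[16]='a', prepend. Next row=LF[16]=9
  step 7: row=9, L[9]='a', prepend. Next row=LF[9]=5
  step 8: row=5, L[5]='a', prepend. Next row=LF[5]=2
  step 9: row=2, L[2]='b', prepend. Next row=LF[2]=13
  step 10: row=13, L[13]='a', prepend. Next row=LF[13]=7
  step 11: row=7, L[7]='a', prepend. Next row=LF[7]=4
  step 12: row=4, L[4]='a', prepend. Next row=LF[4]=1
  step 13: row=1, L[1]='b', prepend. Next row=LF[1]=12
  step 14: row=12, L[12]='a', prepend. Next row=LF[12]=6
  step 15: row=6, L[6]='a', prepend. Next row=LF[6]=3
  step 16: row=3, L[3]='b', prepend. Next row=LF[3]=14
  step 17: row=14, L[14]='a', prepend. Next row=LF[14]=8
  step 18: row=8, L[8]='b', prepend. Next row=LF[8]=15
Reversed output: babaabaaabaaababb$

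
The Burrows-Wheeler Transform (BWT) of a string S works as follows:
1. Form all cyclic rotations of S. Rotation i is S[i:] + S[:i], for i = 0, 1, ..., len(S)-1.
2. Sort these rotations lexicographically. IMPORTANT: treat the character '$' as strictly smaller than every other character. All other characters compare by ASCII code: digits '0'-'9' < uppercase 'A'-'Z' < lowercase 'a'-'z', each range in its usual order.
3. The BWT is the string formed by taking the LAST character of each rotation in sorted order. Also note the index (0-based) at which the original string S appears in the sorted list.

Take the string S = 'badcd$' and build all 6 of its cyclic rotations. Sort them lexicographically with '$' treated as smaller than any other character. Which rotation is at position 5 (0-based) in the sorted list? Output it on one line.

All 6 rotations (rotation i = S[i:]+S[:i]):
  rot[0] = badcd$
  rot[1] = adcd$b
  rot[2] = dcd$ba
  rot[3] = cd$bad
  rot[4] = d$badc
  rot[5] = $badcd
Sorted (with $ < everything):
  sorted[0] = $badcd
  sorted[1] = adcd$b
  sorted[2] = badcd$
  sorted[3] = cd$bad
  sorted[4] = d$badc
  sorted[5] = dcd$ba
sorted[5] = dcd$ba

Answer: dcd$ba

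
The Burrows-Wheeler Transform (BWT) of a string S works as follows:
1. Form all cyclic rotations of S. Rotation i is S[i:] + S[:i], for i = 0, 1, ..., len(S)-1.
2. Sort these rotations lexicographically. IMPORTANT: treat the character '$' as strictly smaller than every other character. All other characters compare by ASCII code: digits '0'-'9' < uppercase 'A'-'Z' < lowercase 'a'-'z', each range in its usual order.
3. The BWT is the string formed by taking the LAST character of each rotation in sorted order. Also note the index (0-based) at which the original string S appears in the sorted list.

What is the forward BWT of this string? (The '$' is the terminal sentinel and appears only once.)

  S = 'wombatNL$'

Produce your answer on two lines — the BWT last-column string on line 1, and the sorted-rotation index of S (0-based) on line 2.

Answer: LNtbmowa$
8

Derivation:
All 9 rotations (rotation i = S[i:]+S[:i]):
  rot[0] = wombatNL$
  rot[1] = ombatNL$w
  rot[2] = mbatNL$wo
  rot[3] = batNL$wom
  rot[4] = atNL$womb
  rot[5] = tNL$womba
  rot[6] = NL$wombat
  rot[7] = L$wombatN
  rot[8] = $wombatNL
Sorted (with $ < everything):
  sorted[0] = $wombatNL  (last char: 'L')
  sorted[1] = L$wombatN  (last char: 'N')
  sorted[2] = NL$wombat  (last char: 't')
  sorted[3] = atNL$womb  (last char: 'b')
  sorted[4] = batNL$wom  (last char: 'm')
  sorted[5] = mbatNL$wo  (last char: 'o')
  sorted[6] = ombatNL$w  (last char: 'w')
  sorted[7] = tNL$womba  (last char: 'a')
  sorted[8] = wombatNL$  (last char: '$')
Last column: LNtbmowa$
Original string S is at sorted index 8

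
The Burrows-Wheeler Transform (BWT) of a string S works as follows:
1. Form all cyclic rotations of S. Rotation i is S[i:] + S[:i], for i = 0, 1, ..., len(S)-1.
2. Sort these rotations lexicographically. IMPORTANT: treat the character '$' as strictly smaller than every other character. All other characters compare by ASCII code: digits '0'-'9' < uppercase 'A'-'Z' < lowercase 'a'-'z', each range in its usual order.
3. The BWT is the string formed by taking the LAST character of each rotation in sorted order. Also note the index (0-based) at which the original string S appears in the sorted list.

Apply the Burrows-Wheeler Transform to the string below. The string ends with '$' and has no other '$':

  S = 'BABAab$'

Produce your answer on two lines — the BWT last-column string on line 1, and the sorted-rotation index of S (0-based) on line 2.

All 7 rotations (rotation i = S[i:]+S[:i]):
  rot[0] = BABAab$
  rot[1] = ABAab$B
  rot[2] = BAab$BA
  rot[3] = Aab$BAB
  rot[4] = ab$BABA
  rot[5] = b$BABAa
  rot[6] = $BABAab
Sorted (with $ < everything):
  sorted[0] = $BABAab  (last char: 'b')
  sorted[1] = ABAab$B  (last char: 'B')
  sorted[2] = Aab$BAB  (last char: 'B')
  sorted[3] = BABAab$  (last char: '$')
  sorted[4] = BAab$BA  (last char: 'A')
  sorted[5] = ab$BABA  (last char: 'A')
  sorted[6] = b$BABAa  (last char: 'a')
Last column: bBB$AAa
Original string S is at sorted index 3

Answer: bBB$AAa
3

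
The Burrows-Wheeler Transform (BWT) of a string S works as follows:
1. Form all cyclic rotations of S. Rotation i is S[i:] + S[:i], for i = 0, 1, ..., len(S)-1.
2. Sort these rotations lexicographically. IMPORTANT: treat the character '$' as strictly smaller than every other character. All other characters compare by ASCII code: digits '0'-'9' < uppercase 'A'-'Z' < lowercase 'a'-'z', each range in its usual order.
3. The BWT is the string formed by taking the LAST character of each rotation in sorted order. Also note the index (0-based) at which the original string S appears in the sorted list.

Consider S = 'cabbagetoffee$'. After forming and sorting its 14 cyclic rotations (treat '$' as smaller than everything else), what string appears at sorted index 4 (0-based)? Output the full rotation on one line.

Answer: bbagetoffee$ca

Derivation:
All 14 rotations (rotation i = S[i:]+S[:i]):
  rot[0] = cabbagetoffee$
  rot[1] = abbagetoffee$c
  rot[2] = bbagetoffee$ca
  rot[3] = bagetoffee$cab
  rot[4] = agetoffee$cabb
  rot[5] = getoffee$cabba
  rot[6] = etoffee$cabbag
  rot[7] = toffee$cabbage
  rot[8] = offee$cabbaget
  rot[9] = ffee$cabbageto
  rot[10] = fee$cabbagetof
  rot[11] = ee$cabbagetoff
  rot[12] = e$cabbagetoffe
  rot[13] = $cabbagetoffee
Sorted (with $ < everything):
  sorted[0] = $cabbagetoffee
  sorted[1] = abbagetoffee$c
  sorted[2] = agetoffee$cabb
  sorted[3] = bagetoffee$cab
  sorted[4] = bbagetoffee$ca
  sorted[5] = cabbagetoffee$
  sorted[6] = e$cabbagetoffe
  sorted[7] = ee$cabbagetoff
  sorted[8] = etoffee$cabbag
  sorted[9] = fee$cabbagetof
  sorted[10] = ffee$cabbageto
  sorted[11] = getoffee$cabba
  sorted[12] = offee$cabbaget
  sorted[13] = toffee$cabbage
sorted[4] = bbagetoffee$ca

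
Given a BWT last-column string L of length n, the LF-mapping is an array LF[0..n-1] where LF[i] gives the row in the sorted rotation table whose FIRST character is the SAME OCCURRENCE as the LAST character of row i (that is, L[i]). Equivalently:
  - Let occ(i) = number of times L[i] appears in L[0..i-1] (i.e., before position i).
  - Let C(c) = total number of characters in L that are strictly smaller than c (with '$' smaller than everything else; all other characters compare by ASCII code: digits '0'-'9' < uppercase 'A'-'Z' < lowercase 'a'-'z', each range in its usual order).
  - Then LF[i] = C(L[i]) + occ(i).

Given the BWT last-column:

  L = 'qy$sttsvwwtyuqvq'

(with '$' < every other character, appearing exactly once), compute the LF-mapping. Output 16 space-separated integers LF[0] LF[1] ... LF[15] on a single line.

Answer: 1 14 0 4 6 7 5 10 12 13 8 15 9 2 11 3

Derivation:
Char counts: '$':1, 'q':3, 's':2, 't':3, 'u':1, 'v':2, 'w':2, 'y':2
C (first-col start): C('$')=0, C('q')=1, C('s')=4, C('t')=6, C('u')=9, C('v')=10, C('w')=12, C('y')=14
L[0]='q': occ=0, LF[0]=C('q')+0=1+0=1
L[1]='y': occ=0, LF[1]=C('y')+0=14+0=14
L[2]='$': occ=0, LF[2]=C('$')+0=0+0=0
L[3]='s': occ=0, LF[3]=C('s')+0=4+0=4
L[4]='t': occ=0, LF[4]=C('t')+0=6+0=6
L[5]='t': occ=1, LF[5]=C('t')+1=6+1=7
L[6]='s': occ=1, LF[6]=C('s')+1=4+1=5
L[7]='v': occ=0, LF[7]=C('v')+0=10+0=10
L[8]='w': occ=0, LF[8]=C('w')+0=12+0=12
L[9]='w': occ=1, LF[9]=C('w')+1=12+1=13
L[10]='t': occ=2, LF[10]=C('t')+2=6+2=8
L[11]='y': occ=1, LF[11]=C('y')+1=14+1=15
L[12]='u': occ=0, LF[12]=C('u')+0=9+0=9
L[13]='q': occ=1, LF[13]=C('q')+1=1+1=2
L[14]='v': occ=1, LF[14]=C('v')+1=10+1=11
L[15]='q': occ=2, LF[15]=C('q')+2=1+2=3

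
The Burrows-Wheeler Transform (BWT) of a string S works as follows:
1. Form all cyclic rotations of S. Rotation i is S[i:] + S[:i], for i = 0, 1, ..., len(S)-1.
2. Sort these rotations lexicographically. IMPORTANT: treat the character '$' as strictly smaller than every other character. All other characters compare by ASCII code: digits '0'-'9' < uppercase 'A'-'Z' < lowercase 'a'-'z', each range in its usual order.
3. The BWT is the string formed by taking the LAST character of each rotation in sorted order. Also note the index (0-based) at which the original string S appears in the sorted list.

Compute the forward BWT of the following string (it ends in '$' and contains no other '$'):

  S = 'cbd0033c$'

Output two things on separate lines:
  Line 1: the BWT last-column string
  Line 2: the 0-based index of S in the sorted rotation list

Answer: cd003c3$b
7

Derivation:
All 9 rotations (rotation i = S[i:]+S[:i]):
  rot[0] = cbd0033c$
  rot[1] = bd0033c$c
  rot[2] = d0033c$cb
  rot[3] = 0033c$cbd
  rot[4] = 033c$cbd0
  rot[5] = 33c$cbd00
  rot[6] = 3c$cbd003
  rot[7] = c$cbd0033
  rot[8] = $cbd0033c
Sorted (with $ < everything):
  sorted[0] = $cbd0033c  (last char: 'c')
  sorted[1] = 0033c$cbd  (last char: 'd')
  sorted[2] = 033c$cbd0  (last char: '0')
  sorted[3] = 33c$cbd00  (last char: '0')
  sorted[4] = 3c$cbd003  (last char: '3')
  sorted[5] = bd0033c$c  (last char: 'c')
  sorted[6] = c$cbd0033  (last char: '3')
  sorted[7] = cbd0033c$  (last char: '$')
  sorted[8] = d0033c$cb  (last char: 'b')
Last column: cd003c3$b
Original string S is at sorted index 7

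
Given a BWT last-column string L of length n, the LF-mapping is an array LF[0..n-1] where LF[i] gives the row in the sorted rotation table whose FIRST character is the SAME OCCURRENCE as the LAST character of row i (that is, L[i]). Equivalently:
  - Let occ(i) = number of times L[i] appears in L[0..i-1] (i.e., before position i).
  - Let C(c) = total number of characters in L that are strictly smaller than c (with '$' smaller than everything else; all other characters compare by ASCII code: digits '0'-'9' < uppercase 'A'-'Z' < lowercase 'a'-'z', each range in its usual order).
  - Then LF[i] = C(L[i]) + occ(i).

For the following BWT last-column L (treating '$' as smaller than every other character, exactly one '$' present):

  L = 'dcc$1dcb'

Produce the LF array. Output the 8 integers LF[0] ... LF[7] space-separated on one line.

Answer: 6 3 4 0 1 7 5 2

Derivation:
Char counts: '$':1, '1':1, 'b':1, 'c':3, 'd':2
C (first-col start): C('$')=0, C('1')=1, C('b')=2, C('c')=3, C('d')=6
L[0]='d': occ=0, LF[0]=C('d')+0=6+0=6
L[1]='c': occ=0, LF[1]=C('c')+0=3+0=3
L[2]='c': occ=1, LF[2]=C('c')+1=3+1=4
L[3]='$': occ=0, LF[3]=C('$')+0=0+0=0
L[4]='1': occ=0, LF[4]=C('1')+0=1+0=1
L[5]='d': occ=1, LF[5]=C('d')+1=6+1=7
L[6]='c': occ=2, LF[6]=C('c')+2=3+2=5
L[7]='b': occ=0, LF[7]=C('b')+0=2+0=2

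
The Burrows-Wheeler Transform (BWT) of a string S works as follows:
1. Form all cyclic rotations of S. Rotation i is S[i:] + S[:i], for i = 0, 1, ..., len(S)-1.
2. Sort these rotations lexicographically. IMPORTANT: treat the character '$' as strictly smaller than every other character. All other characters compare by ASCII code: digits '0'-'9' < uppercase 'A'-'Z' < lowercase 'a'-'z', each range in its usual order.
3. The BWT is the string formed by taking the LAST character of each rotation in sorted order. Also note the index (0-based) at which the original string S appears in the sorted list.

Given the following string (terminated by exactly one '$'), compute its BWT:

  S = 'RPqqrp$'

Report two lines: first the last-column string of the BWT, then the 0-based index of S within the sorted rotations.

All 7 rotations (rotation i = S[i:]+S[:i]):
  rot[0] = RPqqrp$
  rot[1] = Pqqrp$R
  rot[2] = qqrp$RP
  rot[3] = qrp$RPq
  rot[4] = rp$RPqq
  rot[5] = p$RPqqr
  rot[6] = $RPqqrp
Sorted (with $ < everything):
  sorted[0] = $RPqqrp  (last char: 'p')
  sorted[1] = Pqqrp$R  (last char: 'R')
  sorted[2] = RPqqrp$  (last char: '$')
  sorted[3] = p$RPqqr  (last char: 'r')
  sorted[4] = qqrp$RP  (last char: 'P')
  sorted[5] = qrp$RPq  (last char: 'q')
  sorted[6] = rp$RPqq  (last char: 'q')
Last column: pR$rPqq
Original string S is at sorted index 2

Answer: pR$rPqq
2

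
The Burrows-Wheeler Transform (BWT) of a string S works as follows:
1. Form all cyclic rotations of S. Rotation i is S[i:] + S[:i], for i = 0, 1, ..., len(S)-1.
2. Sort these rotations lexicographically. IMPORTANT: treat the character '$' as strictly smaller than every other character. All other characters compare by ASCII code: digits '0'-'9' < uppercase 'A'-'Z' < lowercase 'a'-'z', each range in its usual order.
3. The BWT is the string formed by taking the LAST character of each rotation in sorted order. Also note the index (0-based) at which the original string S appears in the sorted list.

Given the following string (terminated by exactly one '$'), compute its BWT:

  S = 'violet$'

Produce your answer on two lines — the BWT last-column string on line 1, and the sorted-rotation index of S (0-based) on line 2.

Answer: tlvoie$
6

Derivation:
All 7 rotations (rotation i = S[i:]+S[:i]):
  rot[0] = violet$
  rot[1] = iolet$v
  rot[2] = olet$vi
  rot[3] = let$vio
  rot[4] = et$viol
  rot[5] = t$viole
  rot[6] = $violet
Sorted (with $ < everything):
  sorted[0] = $violet  (last char: 't')
  sorted[1] = et$viol  (last char: 'l')
  sorted[2] = iolet$v  (last char: 'v')
  sorted[3] = let$vio  (last char: 'o')
  sorted[4] = olet$vi  (last char: 'i')
  sorted[5] = t$viole  (last char: 'e')
  sorted[6] = violet$  (last char: '$')
Last column: tlvoie$
Original string S is at sorted index 6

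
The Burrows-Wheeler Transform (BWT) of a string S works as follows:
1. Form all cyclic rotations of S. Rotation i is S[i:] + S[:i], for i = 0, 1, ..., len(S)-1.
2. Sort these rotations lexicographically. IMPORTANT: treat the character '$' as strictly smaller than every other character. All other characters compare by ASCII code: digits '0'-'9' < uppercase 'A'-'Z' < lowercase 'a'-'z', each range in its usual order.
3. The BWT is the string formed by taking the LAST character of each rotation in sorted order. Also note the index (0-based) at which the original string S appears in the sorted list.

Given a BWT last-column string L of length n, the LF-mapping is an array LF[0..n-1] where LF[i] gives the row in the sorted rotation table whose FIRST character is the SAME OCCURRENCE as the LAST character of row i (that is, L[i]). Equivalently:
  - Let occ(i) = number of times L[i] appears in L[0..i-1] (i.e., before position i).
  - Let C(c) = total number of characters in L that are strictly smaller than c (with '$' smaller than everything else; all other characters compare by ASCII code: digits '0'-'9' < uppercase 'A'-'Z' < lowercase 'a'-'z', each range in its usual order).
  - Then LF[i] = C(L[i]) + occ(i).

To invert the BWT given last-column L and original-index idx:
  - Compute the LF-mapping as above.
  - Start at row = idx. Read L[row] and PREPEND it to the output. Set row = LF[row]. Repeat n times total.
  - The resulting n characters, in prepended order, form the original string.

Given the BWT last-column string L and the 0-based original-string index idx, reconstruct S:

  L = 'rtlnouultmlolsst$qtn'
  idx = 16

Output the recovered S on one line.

LF mapping: 11 14 1 6 8 18 19 2 15 5 3 9 4 12 13 16 0 10 17 7
Walk LF starting at row 16, prepending L[row]:
  step 1: row=16, L[16]='$', prepend. Next row=LF[16]=0
  step 2: row=0, L[0]='r', prepend. Next row=LF[0]=11
  step 3: row=11, L[11]='o', prepend. Next row=LF[11]=9
  step 4: row=9, L[9]='m', prepend. Next row=LF[9]=5
  step 5: row=5, L[5]='u', prepend. Next row=LF[5]=18
  step 6: row=18, L[18]='t', prepend. Next row=LF[18]=17
  step 7: row=17, L[17]='q', prepend. Next row=LF[17]=10
  step 8: row=10, L[10]='l', prepend. Next row=LF[10]=3
  step 9: row=3, L[3]='n', prepend. Next row=LF[3]=6
  step 10: row=6, L[6]='u', prepend. Next row=LF[6]=19
  step 11: row=19, L[19]='n', prepend. Next row=LF[19]=7
  step 12: row=7, L[7]='l', prepend. Next row=LF[7]=2
  step 13: row=2, L[2]='l', prepend. Next row=LF[2]=1
  step 14: row=1, L[1]='t', prepend. Next row=LF[1]=14
  step 15: row=14, L[14]='s', prepend. Next row=LF[14]=13
  step 16: row=13, L[13]='s', prepend. Next row=LF[13]=12
  step 17: row=12, L[12]='l', prepend. Next row=LF[12]=4
  step 18: row=4, L[4]='o', prepend. Next row=LF[4]=8
  step 19: row=8, L[8]='t', prepend. Next row=LF[8]=15
  step 20: row=15, L[15]='t', prepend. Next row=LF[15]=16
Reversed output: ttolsstllnunlqtumor$

Answer: ttolsstllnunlqtumor$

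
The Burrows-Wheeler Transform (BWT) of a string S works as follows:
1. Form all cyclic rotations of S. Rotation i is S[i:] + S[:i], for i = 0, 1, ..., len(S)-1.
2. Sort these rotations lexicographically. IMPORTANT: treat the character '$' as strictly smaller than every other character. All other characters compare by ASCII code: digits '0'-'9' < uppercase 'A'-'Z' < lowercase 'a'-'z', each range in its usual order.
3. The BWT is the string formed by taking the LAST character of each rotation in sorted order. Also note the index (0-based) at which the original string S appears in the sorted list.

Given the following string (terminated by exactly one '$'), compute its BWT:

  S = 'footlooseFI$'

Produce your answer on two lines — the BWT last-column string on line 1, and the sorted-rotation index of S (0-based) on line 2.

Answer: IeFs$tlfoooo
4

Derivation:
All 12 rotations (rotation i = S[i:]+S[:i]):
  rot[0] = footlooseFI$
  rot[1] = ootlooseFI$f
  rot[2] = otlooseFI$fo
  rot[3] = tlooseFI$foo
  rot[4] = looseFI$foot
  rot[5] = ooseFI$footl
  rot[6] = oseFI$footlo
  rot[7] = seFI$footloo
  rot[8] = eFI$footloos
  rot[9] = FI$footloose
  rot[10] = I$footlooseF
  rot[11] = $footlooseFI
Sorted (with $ < everything):
  sorted[0] = $footlooseFI  (last char: 'I')
  sorted[1] = FI$footloose  (last char: 'e')
  sorted[2] = I$footlooseF  (last char: 'F')
  sorted[3] = eFI$footloos  (last char: 's')
  sorted[4] = footlooseFI$  (last char: '$')
  sorted[5] = looseFI$foot  (last char: 't')
  sorted[6] = ooseFI$footl  (last char: 'l')
  sorted[7] = ootlooseFI$f  (last char: 'f')
  sorted[8] = oseFI$footlo  (last char: 'o')
  sorted[9] = otlooseFI$fo  (last char: 'o')
  sorted[10] = seFI$footloo  (last char: 'o')
  sorted[11] = tlooseFI$foo  (last char: 'o')
Last column: IeFs$tlfoooo
Original string S is at sorted index 4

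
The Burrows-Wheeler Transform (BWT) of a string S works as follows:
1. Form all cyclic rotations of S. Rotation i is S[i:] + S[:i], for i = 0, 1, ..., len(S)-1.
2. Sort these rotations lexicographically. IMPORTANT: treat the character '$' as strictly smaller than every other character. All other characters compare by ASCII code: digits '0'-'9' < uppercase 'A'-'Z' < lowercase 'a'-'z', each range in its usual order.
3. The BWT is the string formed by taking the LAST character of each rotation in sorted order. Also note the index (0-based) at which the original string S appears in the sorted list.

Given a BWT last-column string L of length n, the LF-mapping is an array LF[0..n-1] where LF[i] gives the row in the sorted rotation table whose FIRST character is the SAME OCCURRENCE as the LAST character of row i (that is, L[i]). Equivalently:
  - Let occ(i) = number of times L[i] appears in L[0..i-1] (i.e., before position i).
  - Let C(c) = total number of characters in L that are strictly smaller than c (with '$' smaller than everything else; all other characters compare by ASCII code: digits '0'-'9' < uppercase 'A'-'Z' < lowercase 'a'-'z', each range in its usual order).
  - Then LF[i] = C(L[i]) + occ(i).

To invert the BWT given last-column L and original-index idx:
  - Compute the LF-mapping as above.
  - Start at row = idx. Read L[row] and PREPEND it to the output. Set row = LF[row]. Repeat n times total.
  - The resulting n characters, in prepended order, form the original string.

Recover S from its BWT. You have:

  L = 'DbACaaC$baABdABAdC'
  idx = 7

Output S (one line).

LF mapping: 10 14 1 7 11 12 8 0 15 13 2 5 16 3 6 4 17 9
Walk LF starting at row 7, prepending L[row]:
  step 1: row=7, L[7]='$', prepend. Next row=LF[7]=0
  step 2: row=0, L[0]='D', prepend. Next row=LF[0]=10
  step 3: row=10, L[10]='A', prepend. Next row=LF[10]=2
  step 4: row=2, L[2]='A', prepend. Next row=LF[2]=1
  step 5: row=1, L[1]='b', prepend. Next row=LF[1]=14
  step 6: row=14, L[14]='B', prepend. Next row=LF[14]=6
  step 7: row=6, L[6]='C', prepend. Next row=LF[6]=8
  step 8: row=8, L[8]='b', prepend. Next row=LF[8]=15
  step 9: row=15, L[15]='A', prepend. Next row=LF[15]=4
  step 10: row=4, L[4]='a', prepend. Next row=LF[4]=11
  step 11: row=11, L[11]='B', prepend. Next row=LF[11]=5
  step 12: row=5, L[5]='a', prepend. Next row=LF[5]=12
  step 13: row=12, L[12]='d', prepend. Next row=LF[12]=16
  step 14: row=16, L[16]='d', prepend. Next row=LF[16]=17
  step 15: row=17, L[17]='C', prepend. Next row=LF[17]=9
  step 16: row=9, L[9]='a', prepend. Next row=LF[9]=13
  step 17: row=13, L[13]='A', prepend. Next row=LF[13]=3
  step 18: row=3, L[3]='C', prepend. Next row=LF[3]=7
Reversed output: CAaCddaBaAbCBbAAD$

Answer: CAaCddaBaAbCBbAAD$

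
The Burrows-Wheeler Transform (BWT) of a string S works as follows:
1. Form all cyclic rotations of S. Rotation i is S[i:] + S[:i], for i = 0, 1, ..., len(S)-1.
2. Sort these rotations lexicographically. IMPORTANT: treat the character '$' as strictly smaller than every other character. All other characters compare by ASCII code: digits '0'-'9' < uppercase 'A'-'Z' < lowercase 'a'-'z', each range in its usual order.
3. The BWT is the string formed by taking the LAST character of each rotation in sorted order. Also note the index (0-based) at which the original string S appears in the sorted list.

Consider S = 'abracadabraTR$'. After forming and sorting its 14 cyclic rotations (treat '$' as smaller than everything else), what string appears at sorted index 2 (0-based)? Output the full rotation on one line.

All 14 rotations (rotation i = S[i:]+S[:i]):
  rot[0] = abracadabraTR$
  rot[1] = bracadabraTR$a
  rot[2] = racadabraTR$ab
  rot[3] = acadabraTR$abr
  rot[4] = cadabraTR$abra
  rot[5] = adabraTR$abrac
  rot[6] = dabraTR$abraca
  rot[7] = abraTR$abracad
  rot[8] = braTR$abracada
  rot[9] = raTR$abracadab
  rot[10] = aTR$abracadabr
  rot[11] = TR$abracadabra
  rot[12] = R$abracadabraT
  rot[13] = $abracadabraTR
Sorted (with $ < everything):
  sorted[0] = $abracadabraTR
  sorted[1] = R$abracadabraT
  sorted[2] = TR$abracadabra
  sorted[3] = aTR$abracadabr
  sorted[4] = abraTR$abracad
  sorted[5] = abracadabraTR$
  sorted[6] = acadabraTR$abr
  sorted[7] = adabraTR$abrac
  sorted[8] = braTR$abracada
  sorted[9] = bracadabraTR$a
  sorted[10] = cadabraTR$abra
  sorted[11] = dabraTR$abraca
  sorted[12] = raTR$abracadab
  sorted[13] = racadabraTR$ab
sorted[2] = TR$abracadabra

Answer: TR$abracadabra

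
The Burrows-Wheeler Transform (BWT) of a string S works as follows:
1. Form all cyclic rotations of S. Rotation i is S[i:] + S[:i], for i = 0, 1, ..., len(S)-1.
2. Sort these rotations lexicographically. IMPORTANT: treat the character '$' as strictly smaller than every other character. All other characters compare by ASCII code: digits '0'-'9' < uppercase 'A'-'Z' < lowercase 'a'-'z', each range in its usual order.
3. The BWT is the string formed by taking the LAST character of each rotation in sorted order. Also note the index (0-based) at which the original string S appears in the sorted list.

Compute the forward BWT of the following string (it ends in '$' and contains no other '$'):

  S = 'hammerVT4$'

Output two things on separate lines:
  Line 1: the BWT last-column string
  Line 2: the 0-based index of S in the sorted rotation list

Answer: 4TVrhm$mae
6

Derivation:
All 10 rotations (rotation i = S[i:]+S[:i]):
  rot[0] = hammerVT4$
  rot[1] = ammerVT4$h
  rot[2] = mmerVT4$ha
  rot[3] = merVT4$ham
  rot[4] = erVT4$hamm
  rot[5] = rVT4$hamme
  rot[6] = VT4$hammer
  rot[7] = T4$hammerV
  rot[8] = 4$hammerVT
  rot[9] = $hammerVT4
Sorted (with $ < everything):
  sorted[0] = $hammerVT4  (last char: '4')
  sorted[1] = 4$hammerVT  (last char: 'T')
  sorted[2] = T4$hammerV  (last char: 'V')
  sorted[3] = VT4$hammer  (last char: 'r')
  sorted[4] = ammerVT4$h  (last char: 'h')
  sorted[5] = erVT4$hamm  (last char: 'm')
  sorted[6] = hammerVT4$  (last char: '$')
  sorted[7] = merVT4$ham  (last char: 'm')
  sorted[8] = mmerVT4$ha  (last char: 'a')
  sorted[9] = rVT4$hamme  (last char: 'e')
Last column: 4TVrhm$mae
Original string S is at sorted index 6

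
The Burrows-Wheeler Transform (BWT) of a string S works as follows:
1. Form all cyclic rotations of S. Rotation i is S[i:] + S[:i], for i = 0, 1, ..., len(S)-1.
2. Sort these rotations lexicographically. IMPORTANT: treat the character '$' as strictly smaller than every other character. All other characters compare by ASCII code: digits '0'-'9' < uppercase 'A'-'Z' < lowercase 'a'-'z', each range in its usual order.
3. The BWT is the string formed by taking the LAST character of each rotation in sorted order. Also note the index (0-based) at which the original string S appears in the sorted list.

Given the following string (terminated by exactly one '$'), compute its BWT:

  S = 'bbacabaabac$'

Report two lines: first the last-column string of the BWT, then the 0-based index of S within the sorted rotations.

All 12 rotations (rotation i = S[i:]+S[:i]):
  rot[0] = bbacabaabac$
  rot[1] = bacabaabac$b
  rot[2] = acabaabac$bb
  rot[3] = cabaabac$bba
  rot[4] = abaabac$bbac
  rot[5] = baabac$bbaca
  rot[6] = aabac$bbacab
  rot[7] = abac$bbacaba
  rot[8] = bac$bbacabaa
  rot[9] = ac$bbacabaab
  rot[10] = c$bbacabaaba
  rot[11] = $bbacabaabac
Sorted (with $ < everything):
  sorted[0] = $bbacabaabac  (last char: 'c')
  sorted[1] = aabac$bbacab  (last char: 'b')
  sorted[2] = abaabac$bbac  (last char: 'c')
  sorted[3] = abac$bbacaba  (last char: 'a')
  sorted[4] = ac$bbacabaab  (last char: 'b')
  sorted[5] = acabaabac$bb  (last char: 'b')
  sorted[6] = baabac$bbaca  (last char: 'a')
  sorted[7] = bac$bbacabaa  (last char: 'a')
  sorted[8] = bacabaabac$b  (last char: 'b')
  sorted[9] = bbacabaabac$  (last char: '$')
  sorted[10] = c$bbacabaaba  (last char: 'a')
  sorted[11] = cabaabac$bba  (last char: 'a')
Last column: cbcabbaab$aa
Original string S is at sorted index 9

Answer: cbcabbaab$aa
9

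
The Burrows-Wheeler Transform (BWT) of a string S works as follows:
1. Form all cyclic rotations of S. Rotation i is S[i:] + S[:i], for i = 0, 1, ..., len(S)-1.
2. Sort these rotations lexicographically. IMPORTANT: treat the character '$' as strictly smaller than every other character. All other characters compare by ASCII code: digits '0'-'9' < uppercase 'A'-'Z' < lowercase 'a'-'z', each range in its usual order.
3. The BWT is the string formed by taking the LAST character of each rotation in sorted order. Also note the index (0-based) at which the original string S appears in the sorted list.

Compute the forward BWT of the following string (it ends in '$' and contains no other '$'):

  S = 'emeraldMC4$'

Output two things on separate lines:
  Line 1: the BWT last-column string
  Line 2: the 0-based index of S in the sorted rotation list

All 11 rotations (rotation i = S[i:]+S[:i]):
  rot[0] = emeraldMC4$
  rot[1] = meraldMC4$e
  rot[2] = eraldMC4$em
  rot[3] = raldMC4$eme
  rot[4] = aldMC4$emer
  rot[5] = ldMC4$emera
  rot[6] = dMC4$emeral
  rot[7] = MC4$emerald
  rot[8] = C4$emeraldM
  rot[9] = 4$emeraldMC
  rot[10] = $emeraldMC4
Sorted (with $ < everything):
  sorted[0] = $emeraldMC4  (last char: '4')
  sorted[1] = 4$emeraldMC  (last char: 'C')
  sorted[2] = C4$emeraldM  (last char: 'M')
  sorted[3] = MC4$emerald  (last char: 'd')
  sorted[4] = aldMC4$emer  (last char: 'r')
  sorted[5] = dMC4$emeral  (last char: 'l')
  sorted[6] = emeraldMC4$  (last char: '$')
  sorted[7] = eraldMC4$em  (last char: 'm')
  sorted[8] = ldMC4$emera  (last char: 'a')
  sorted[9] = meraldMC4$e  (last char: 'e')
  sorted[10] = raldMC4$eme  (last char: 'e')
Last column: 4CMdrl$maee
Original string S is at sorted index 6

Answer: 4CMdrl$maee
6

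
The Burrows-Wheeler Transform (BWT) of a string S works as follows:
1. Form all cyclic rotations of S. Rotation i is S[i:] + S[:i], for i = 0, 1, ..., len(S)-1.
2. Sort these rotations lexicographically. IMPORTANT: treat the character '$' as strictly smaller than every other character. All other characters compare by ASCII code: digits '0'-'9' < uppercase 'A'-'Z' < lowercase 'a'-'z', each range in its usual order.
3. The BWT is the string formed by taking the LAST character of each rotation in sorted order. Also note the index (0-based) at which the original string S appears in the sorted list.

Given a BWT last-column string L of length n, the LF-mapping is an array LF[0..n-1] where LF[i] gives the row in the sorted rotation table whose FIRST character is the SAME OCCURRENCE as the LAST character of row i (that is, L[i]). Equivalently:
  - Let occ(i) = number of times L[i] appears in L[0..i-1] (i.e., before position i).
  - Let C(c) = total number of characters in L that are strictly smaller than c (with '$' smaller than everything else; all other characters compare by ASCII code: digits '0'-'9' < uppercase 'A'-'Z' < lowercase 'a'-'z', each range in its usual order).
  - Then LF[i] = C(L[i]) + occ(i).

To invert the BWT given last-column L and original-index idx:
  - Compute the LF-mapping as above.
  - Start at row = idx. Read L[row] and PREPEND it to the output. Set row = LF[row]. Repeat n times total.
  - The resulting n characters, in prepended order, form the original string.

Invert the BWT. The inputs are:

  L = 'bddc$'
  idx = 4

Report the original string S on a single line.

LF mapping: 1 3 4 2 0
Walk LF starting at row 4, prepending L[row]:
  step 1: row=4, L[4]='$', prepend. Next row=LF[4]=0
  step 2: row=0, L[0]='b', prepend. Next row=LF[0]=1
  step 3: row=1, L[1]='d', prepend. Next row=LF[1]=3
  step 4: row=3, L[3]='c', prepend. Next row=LF[3]=2
  step 5: row=2, L[2]='d', prepend. Next row=LF[2]=4
Reversed output: dcdb$

Answer: dcdb$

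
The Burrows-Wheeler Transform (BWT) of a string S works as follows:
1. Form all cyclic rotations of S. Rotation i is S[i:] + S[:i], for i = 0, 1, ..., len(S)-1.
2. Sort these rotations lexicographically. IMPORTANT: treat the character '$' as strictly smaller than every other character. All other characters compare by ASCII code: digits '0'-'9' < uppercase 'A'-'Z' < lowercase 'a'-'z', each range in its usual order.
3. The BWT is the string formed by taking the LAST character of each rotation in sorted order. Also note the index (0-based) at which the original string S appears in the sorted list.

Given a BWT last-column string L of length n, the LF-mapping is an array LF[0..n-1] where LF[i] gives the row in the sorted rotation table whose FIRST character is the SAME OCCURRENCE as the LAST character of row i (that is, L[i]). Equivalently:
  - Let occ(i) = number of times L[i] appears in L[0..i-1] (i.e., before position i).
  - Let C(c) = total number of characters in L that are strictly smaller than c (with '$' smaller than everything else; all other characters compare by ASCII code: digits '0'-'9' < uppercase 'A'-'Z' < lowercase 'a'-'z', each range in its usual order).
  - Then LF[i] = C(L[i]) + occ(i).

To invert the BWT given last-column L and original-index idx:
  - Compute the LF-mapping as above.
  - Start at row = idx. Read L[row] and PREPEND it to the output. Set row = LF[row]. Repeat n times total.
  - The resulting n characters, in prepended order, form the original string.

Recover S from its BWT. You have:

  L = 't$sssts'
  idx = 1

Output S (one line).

Answer: sssstt$

Derivation:
LF mapping: 5 0 1 2 3 6 4
Walk LF starting at row 1, prepending L[row]:
  step 1: row=1, L[1]='$', prepend. Next row=LF[1]=0
  step 2: row=0, L[0]='t', prepend. Next row=LF[0]=5
  step 3: row=5, L[5]='t', prepend. Next row=LF[5]=6
  step 4: row=6, L[6]='s', prepend. Next row=LF[6]=4
  step 5: row=4, L[4]='s', prepend. Next row=LF[4]=3
  step 6: row=3, L[3]='s', prepend. Next row=LF[3]=2
  step 7: row=2, L[2]='s', prepend. Next row=LF[2]=1
Reversed output: sssstt$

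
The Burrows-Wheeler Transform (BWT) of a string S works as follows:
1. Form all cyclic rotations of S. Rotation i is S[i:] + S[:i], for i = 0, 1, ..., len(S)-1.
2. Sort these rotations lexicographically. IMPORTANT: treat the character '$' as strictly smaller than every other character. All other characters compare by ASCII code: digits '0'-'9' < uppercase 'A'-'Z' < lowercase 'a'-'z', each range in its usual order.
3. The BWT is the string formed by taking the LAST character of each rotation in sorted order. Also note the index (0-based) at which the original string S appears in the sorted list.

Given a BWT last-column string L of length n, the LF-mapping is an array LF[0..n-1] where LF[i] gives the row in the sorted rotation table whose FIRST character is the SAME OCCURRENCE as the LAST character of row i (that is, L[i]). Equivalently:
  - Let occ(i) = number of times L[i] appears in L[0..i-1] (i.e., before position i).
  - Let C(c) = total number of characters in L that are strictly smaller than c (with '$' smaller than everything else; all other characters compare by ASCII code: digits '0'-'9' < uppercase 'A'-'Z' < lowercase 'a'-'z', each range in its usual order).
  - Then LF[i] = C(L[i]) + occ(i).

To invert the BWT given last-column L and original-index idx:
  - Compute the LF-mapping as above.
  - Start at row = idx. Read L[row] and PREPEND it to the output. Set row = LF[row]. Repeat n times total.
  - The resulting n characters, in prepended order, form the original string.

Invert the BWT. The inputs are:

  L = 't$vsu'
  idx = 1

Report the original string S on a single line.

Answer: suvt$

Derivation:
LF mapping: 2 0 4 1 3
Walk LF starting at row 1, prepending L[row]:
  step 1: row=1, L[1]='$', prepend. Next row=LF[1]=0
  step 2: row=0, L[0]='t', prepend. Next row=LF[0]=2
  step 3: row=2, L[2]='v', prepend. Next row=LF[2]=4
  step 4: row=4, L[4]='u', prepend. Next row=LF[4]=3
  step 5: row=3, L[3]='s', prepend. Next row=LF[3]=1
Reversed output: suvt$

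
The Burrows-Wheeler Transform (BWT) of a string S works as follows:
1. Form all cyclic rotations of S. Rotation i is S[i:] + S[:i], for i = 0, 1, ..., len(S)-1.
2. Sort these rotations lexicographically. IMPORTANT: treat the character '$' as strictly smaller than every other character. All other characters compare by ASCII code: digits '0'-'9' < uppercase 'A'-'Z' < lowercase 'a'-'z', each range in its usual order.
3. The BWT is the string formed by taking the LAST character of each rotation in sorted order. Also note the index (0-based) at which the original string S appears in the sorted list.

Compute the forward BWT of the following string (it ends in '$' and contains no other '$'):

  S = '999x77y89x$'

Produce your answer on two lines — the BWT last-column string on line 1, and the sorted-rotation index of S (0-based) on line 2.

All 11 rotations (rotation i = S[i:]+S[:i]):
  rot[0] = 999x77y89x$
  rot[1] = 99x77y89x$9
  rot[2] = 9x77y89x$99
  rot[3] = x77y89x$999
  rot[4] = 77y89x$999x
  rot[5] = 7y89x$999x7
  rot[6] = y89x$999x77
  rot[7] = 89x$999x77y
  rot[8] = 9x$999x77y8
  rot[9] = x$999x77y89
  rot[10] = $999x77y89x
Sorted (with $ < everything):
  sorted[0] = $999x77y89x  (last char: 'x')
  sorted[1] = 77y89x$999x  (last char: 'x')
  sorted[2] = 7y89x$999x7  (last char: '7')
  sorted[3] = 89x$999x77y  (last char: 'y')
  sorted[4] = 999x77y89x$  (last char: '$')
  sorted[5] = 99x77y89x$9  (last char: '9')
  sorted[6] = 9x$999x77y8  (last char: '8')
  sorted[7] = 9x77y89x$99  (last char: '9')
  sorted[8] = x$999x77y89  (last char: '9')
  sorted[9] = x77y89x$999  (last char: '9')
  sorted[10] = y89x$999x77  (last char: '7')
Last column: xx7y$989997
Original string S is at sorted index 4

Answer: xx7y$989997
4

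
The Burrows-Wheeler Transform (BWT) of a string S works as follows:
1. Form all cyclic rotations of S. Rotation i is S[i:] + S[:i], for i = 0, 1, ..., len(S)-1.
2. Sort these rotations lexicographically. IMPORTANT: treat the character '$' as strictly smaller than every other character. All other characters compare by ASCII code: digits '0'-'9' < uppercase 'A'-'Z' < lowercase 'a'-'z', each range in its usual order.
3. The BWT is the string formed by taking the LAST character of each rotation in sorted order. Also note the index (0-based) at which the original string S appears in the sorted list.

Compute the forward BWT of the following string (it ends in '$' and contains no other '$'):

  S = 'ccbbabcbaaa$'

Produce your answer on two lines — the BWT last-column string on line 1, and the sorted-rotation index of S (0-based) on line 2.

Answer: aaabbcbcabc$
11

Derivation:
All 12 rotations (rotation i = S[i:]+S[:i]):
  rot[0] = ccbbabcbaaa$
  rot[1] = cbbabcbaaa$c
  rot[2] = bbabcbaaa$cc
  rot[3] = babcbaaa$ccb
  rot[4] = abcbaaa$ccbb
  rot[5] = bcbaaa$ccbba
  rot[6] = cbaaa$ccbbab
  rot[7] = baaa$ccbbabc
  rot[8] = aaa$ccbbabcb
  rot[9] = aa$ccbbabcba
  rot[10] = a$ccbbabcbaa
  rot[11] = $ccbbabcbaaa
Sorted (with $ < everything):
  sorted[0] = $ccbbabcbaaa  (last char: 'a')
  sorted[1] = a$ccbbabcbaa  (last char: 'a')
  sorted[2] = aa$ccbbabcba  (last char: 'a')
  sorted[3] = aaa$ccbbabcb  (last char: 'b')
  sorted[4] = abcbaaa$ccbb  (last char: 'b')
  sorted[5] = baaa$ccbbabc  (last char: 'c')
  sorted[6] = babcbaaa$ccb  (last char: 'b')
  sorted[7] = bbabcbaaa$cc  (last char: 'c')
  sorted[8] = bcbaaa$ccbba  (last char: 'a')
  sorted[9] = cbaaa$ccbbab  (last char: 'b')
  sorted[10] = cbbabcbaaa$c  (last char: 'c')
  sorted[11] = ccbbabcbaaa$  (last char: '$')
Last column: aaabbcbcabc$
Original string S is at sorted index 11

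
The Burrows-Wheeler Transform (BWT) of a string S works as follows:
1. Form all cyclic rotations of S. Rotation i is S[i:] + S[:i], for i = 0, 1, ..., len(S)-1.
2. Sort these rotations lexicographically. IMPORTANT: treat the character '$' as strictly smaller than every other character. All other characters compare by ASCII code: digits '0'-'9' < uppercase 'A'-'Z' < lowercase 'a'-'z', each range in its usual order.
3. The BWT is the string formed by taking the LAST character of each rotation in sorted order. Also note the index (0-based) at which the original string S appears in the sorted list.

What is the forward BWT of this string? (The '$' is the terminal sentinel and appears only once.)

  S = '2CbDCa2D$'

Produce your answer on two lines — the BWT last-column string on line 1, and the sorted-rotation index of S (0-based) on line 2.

Answer: D$aD22bCC
1

Derivation:
All 9 rotations (rotation i = S[i:]+S[:i]):
  rot[0] = 2CbDCa2D$
  rot[1] = CbDCa2D$2
  rot[2] = bDCa2D$2C
  rot[3] = DCa2D$2Cb
  rot[4] = Ca2D$2CbD
  rot[5] = a2D$2CbDC
  rot[6] = 2D$2CbDCa
  rot[7] = D$2CbDCa2
  rot[8] = $2CbDCa2D
Sorted (with $ < everything):
  sorted[0] = $2CbDCa2D  (last char: 'D')
  sorted[1] = 2CbDCa2D$  (last char: '$')
  sorted[2] = 2D$2CbDCa  (last char: 'a')
  sorted[3] = Ca2D$2CbD  (last char: 'D')
  sorted[4] = CbDCa2D$2  (last char: '2')
  sorted[5] = D$2CbDCa2  (last char: '2')
  sorted[6] = DCa2D$2Cb  (last char: 'b')
  sorted[7] = a2D$2CbDC  (last char: 'C')
  sorted[8] = bDCa2D$2C  (last char: 'C')
Last column: D$aD22bCC
Original string S is at sorted index 1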